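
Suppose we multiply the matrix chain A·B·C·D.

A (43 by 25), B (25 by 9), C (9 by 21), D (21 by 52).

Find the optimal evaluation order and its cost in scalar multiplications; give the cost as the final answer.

39627

Adjacent pairs: AB = 43·25·9 = 9675; BC = 25·9·21 = 4725; CD = 9·21·52 = 9828.
Length 3: A..C: k=1: 0+4725+43·25·21=27300; k=2: 9675+0+43·9·21=17802 → min 17802 | B..D: k=2: 0+9828+25·9·52=21528; k=3: 4725+0+25·21·52=32025 → min 21528.
Length 4: A..D: k=1: 0+21528+43·25·52=77428; k=2: 9675+9828+43·9·52=39627; k=3: 17802+0+43·21·52=64758 → min 39627.
Optimal parenthesization: ((A·B)·(C·D)) with cost 39627.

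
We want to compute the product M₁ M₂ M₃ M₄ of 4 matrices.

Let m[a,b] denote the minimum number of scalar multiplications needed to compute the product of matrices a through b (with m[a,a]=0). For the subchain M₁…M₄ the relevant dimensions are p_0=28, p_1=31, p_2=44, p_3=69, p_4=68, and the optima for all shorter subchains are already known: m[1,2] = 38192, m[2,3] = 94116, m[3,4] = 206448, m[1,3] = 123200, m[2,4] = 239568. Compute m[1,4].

254576

m[1,4] = min over k∈[1,3] of m[1,k]+m[k+1,4]+p_{0}·p_k·p_{4}.
k=1: 0 + 239568 + 28·31·68 = 298592; k=2: 38192 + 206448 + 28·44·68 = 328416; k=3: 123200 + 0 + 28·69·68 = 254576.
Minimum: 254576 at k=3.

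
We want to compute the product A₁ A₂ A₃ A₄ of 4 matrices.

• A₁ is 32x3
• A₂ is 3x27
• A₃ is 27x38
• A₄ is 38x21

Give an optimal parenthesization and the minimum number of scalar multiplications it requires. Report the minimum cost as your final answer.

7488

Adjacent pairs: A₁A₂ = 32·3·27 = 2592; A₂A₃ = 3·27·38 = 3078; A₃A₄ = 27·38·21 = 21546.
Length 3: A₁..A₃: k=1: 0+3078+32·3·38=6726; k=2: 2592+0+32·27·38=35424 → min 6726 | A₂..A₄: k=2: 0+21546+3·27·21=23247; k=3: 3078+0+3·38·21=5472 → min 5472.
Length 4: A₁..A₄: k=1: 0+5472+32·3·21=7488; k=2: 2592+21546+32·27·21=42282; k=3: 6726+0+32·38·21=32262 → min 7488.
Optimal parenthesization: (A₁ ((A₂ A₃) A₄)) with cost 7488.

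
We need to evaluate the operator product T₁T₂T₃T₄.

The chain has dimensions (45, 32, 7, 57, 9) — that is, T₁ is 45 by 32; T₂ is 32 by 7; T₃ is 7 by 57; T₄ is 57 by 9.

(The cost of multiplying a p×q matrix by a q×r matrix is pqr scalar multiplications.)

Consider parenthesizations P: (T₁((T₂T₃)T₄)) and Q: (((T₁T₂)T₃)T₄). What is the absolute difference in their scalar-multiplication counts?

8976

Order P = (T₁((T₂T₃)T₄)): (T₂T₃): 32×7 by 7×57 → 32×57, cost 32·7·57 = 12768; ((T₂T₃)T₄): 32×57 by 57×9 → 32×9, cost 32·57·9 = 16416; cumulative 29184; (T₁((T₂T₃)T₄)): 45×32 by 32×9 → 45×9, cost 45·32·9 = 12960; cumulative 42144. Total 42144.
Order Q = (((T₁T₂)T₃)T₄): (T₁T₂): 45×32 by 32×7 → 45×7, cost 45·32·7 = 10080; ((T₁T₂)T₃): 45×7 by 7×57 → 45×57, cost 45·7·57 = 17955; cumulative 28035; (((T₁T₂)T₃)T₄): 45×57 by 57×9 → 45×9, cost 45·57·9 = 23085; cumulative 51120. Total 51120.
Difference: |42144 − 51120| = 8976.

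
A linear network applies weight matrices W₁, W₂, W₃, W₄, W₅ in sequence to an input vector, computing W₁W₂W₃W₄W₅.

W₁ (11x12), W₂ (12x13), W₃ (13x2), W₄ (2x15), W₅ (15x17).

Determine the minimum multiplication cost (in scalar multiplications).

Adjacent pairs: W₁W₂ = 11·12·13 = 1716; W₂W₃ = 12·13·2 = 312; W₃W₄ = 13·2·15 = 390; W₄W₅ = 2·15·17 = 510.
Length 3: W₁..W₃: k=1: 0+312+11·12·2=576; k=2: 1716+0+11·13·2=2002 → min 576 | W₂..W₄: k=2: 0+390+12·13·15=2730; k=3: 312+0+12·2·15=672 → min 672 | W₃..W₅: k=3: 0+510+13·2·17=952; k=4: 390+0+13·15·17=3705 → min 952.
Length 4: W₁..W₄: k=1: 0+672+11·12·15=2652; k=2: 1716+390+11·13·15=4251; k=3: 576+0+11·2·15=906 → min 906 | W₂..W₅: k=2: 0+952+12·13·17=3604; k=3: 312+510+12·2·17=1230; k=4: 672+0+12·15·17=3732 → min 1230.
Length 5: W₁..W₅: k=1: 0+1230+11·12·17=3474; k=2: 1716+952+11·13·17=5099; k=3: 576+510+11·2·17=1460; k=4: 906+0+11·15·17=3711 → min 1460.
Optimal order: ((W₁(W₂W₃))(W₄W₅)) with cost 1460.

1460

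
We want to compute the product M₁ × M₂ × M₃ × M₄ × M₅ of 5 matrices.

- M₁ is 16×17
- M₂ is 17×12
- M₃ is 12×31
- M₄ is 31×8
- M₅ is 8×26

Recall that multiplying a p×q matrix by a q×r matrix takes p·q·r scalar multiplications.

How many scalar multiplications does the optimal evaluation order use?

10112

Adjacent pairs: M₁M₂ = 16·17·12 = 3264; M₂M₃ = 17·12·31 = 6324; M₃M₄ = 12·31·8 = 2976; M₄M₅ = 31·8·26 = 6448.
Length 3: M₁..M₃: k=1: 0+6324+16·17·31=14756; k=2: 3264+0+16·12·31=9216 → min 9216 | M₂..M₄: k=2: 0+2976+17·12·8=4608; k=3: 6324+0+17·31·8=10540 → min 4608 | M₃..M₅: k=3: 0+6448+12·31·26=16120; k=4: 2976+0+12·8·26=5472 → min 5472.
Length 4: M₁..M₄: k=1: 0+4608+16·17·8=6784; k=2: 3264+2976+16·12·8=7776; k=3: 9216+0+16·31·8=13184 → min 6784 | M₂..M₅: k=2: 0+5472+17·12·26=10776; k=3: 6324+6448+17·31·26=26474; k=4: 4608+0+17·8·26=8144 → min 8144.
Length 5: M₁..M₅: k=1: 0+8144+16·17·26=15216; k=2: 3264+5472+16·12·26=13728; k=3: 9216+6448+16·31·26=28560; k=4: 6784+0+16·8·26=10112 → min 10112.
Optimal order: ((M₁ × (M₂ × (M₃ × M₄))) × M₅) with cost 10112.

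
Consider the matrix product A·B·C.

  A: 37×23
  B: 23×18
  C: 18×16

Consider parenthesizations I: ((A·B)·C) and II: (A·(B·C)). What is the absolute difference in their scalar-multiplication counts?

Order I = ((A·B)·C): (A·B): 37×23 by 23×18 → 37×18, cost 37·23·18 = 15318; ((A·B)·C): 37×18 by 18×16 → 37×16, cost 37·18·16 = 10656; cumulative 25974. Total 25974.
Order II = (A·(B·C)): (B·C): 23×18 by 18×16 → 23×16, cost 23·18·16 = 6624; (A·(B·C)): 37×23 by 23×16 → 37×16, cost 37·23·16 = 13616; cumulative 20240. Total 20240.
Difference: |25974 − 20240| = 5734.

5734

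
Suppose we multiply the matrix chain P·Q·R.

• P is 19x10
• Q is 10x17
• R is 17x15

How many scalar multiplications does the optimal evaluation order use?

5400

Order (P·(Q·R)): (Q·R): 10×17 by 17×15 → 10×15, cost 10·17·15 = 2550; (P·(Q·R)): 19×10 by 10×15 → 19×15, cost 19·10·15 = 2850; cumulative 5400. Total 5400.
Order ((P·Q)·R): (P·Q): 19×10 by 10×17 → 19×17, cost 19·10·17 = 3230; ((P·Q)·R): 19×17 by 17×15 → 19×15, cost 19·17·15 = 4845; cumulative 8075. Total 8075.
Minimum: 5400.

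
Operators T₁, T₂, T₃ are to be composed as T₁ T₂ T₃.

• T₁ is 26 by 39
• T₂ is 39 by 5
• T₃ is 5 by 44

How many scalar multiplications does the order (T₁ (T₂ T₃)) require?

(T₂ T₃): 39×5 by 5×44 → 39×44, cost 39·5·44 = 8580
(T₁ (T₂ T₃)): 26×39 by 39×44 → 26×44, cost 26·39·44 = 44616; cumulative 53196
Total: 53196 scalar multiplications.

53196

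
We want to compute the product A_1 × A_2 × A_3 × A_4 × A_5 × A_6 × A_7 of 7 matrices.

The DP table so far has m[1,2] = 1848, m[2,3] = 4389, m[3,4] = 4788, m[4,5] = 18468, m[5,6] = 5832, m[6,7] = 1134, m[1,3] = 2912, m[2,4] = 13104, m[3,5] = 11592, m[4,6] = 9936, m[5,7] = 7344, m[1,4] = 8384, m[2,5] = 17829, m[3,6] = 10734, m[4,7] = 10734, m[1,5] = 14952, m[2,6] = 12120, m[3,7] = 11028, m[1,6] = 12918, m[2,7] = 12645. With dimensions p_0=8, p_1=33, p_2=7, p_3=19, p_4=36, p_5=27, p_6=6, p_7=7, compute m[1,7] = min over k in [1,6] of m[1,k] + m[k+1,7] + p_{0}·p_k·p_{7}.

m[1,7] = min over k∈[1,6] of m[1,k]+m[k+1,7]+p_{0}·p_k·p_{7}.
k=1: 0 + 12645 + 8·33·7 = 14493; k=2: 1848 + 11028 + 8·7·7 = 13268; k=3: 2912 + 10734 + 8·19·7 = 14710; k=4: 8384 + 7344 + 8·36·7 = 17744; k=5: 14952 + 1134 + 8·27·7 = 17598; k=6: 12918 + 0 + 8·6·7 = 13254.
Minimum: 13254 at k=6.

13254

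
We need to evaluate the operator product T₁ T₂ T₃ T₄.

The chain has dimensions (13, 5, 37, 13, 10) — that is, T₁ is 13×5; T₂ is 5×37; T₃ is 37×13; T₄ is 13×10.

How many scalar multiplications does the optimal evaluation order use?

Adjacent pairs: T₁T₂ = 13·5·37 = 2405; T₂T₃ = 5·37·13 = 2405; T₃T₄ = 37·13·10 = 4810.
Length 3: T₁..T₃: k=1: 0+2405+13·5·13=3250; k=2: 2405+0+13·37·13=8658 → min 3250 | T₂..T₄: k=2: 0+4810+5·37·10=6660; k=3: 2405+0+5·13·10=3055 → min 3055.
Length 4: T₁..T₄: k=1: 0+3055+13·5·10=3705; k=2: 2405+4810+13·37·10=12025; k=3: 3250+0+13·13·10=4940 → min 3705.
Optimal order: (T₁ ((T₂ T₃) T₄)) with cost 3705.

3705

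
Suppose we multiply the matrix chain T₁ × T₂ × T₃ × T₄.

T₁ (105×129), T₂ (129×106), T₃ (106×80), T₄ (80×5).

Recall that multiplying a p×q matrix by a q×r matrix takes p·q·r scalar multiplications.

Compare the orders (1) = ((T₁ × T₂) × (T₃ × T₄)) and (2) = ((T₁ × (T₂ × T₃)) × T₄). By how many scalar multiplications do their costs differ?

685700

Order (1) = ((T₁ × T₂) × (T₃ × T₄)): (T₁ × T₂): 105×129 by 129×106 → 105×106, cost 105·129·106 = 1435770; (T₃ × T₄): 106×80 by 80×5 → 106×5, cost 106·80·5 = 42400; ((T₁ × T₂) × (T₃ × T₄)): 105×106 by 106×5 → 105×5, cost 105·106·5 = 55650; cumulative 1533820. Total 1533820.
Order (2) = ((T₁ × (T₂ × T₃)) × T₄): (T₂ × T₃): 129×106 by 106×80 → 129×80, cost 129·106·80 = 1093920; (T₁ × (T₂ × T₃)): 105×129 by 129×80 → 105×80, cost 105·129·80 = 1083600; cumulative 2177520; ((T₁ × (T₂ × T₃)) × T₄): 105×80 by 80×5 → 105×5, cost 105·80·5 = 42000; cumulative 2219520. Total 2219520.
Difference: |1533820 − 2219520| = 685700.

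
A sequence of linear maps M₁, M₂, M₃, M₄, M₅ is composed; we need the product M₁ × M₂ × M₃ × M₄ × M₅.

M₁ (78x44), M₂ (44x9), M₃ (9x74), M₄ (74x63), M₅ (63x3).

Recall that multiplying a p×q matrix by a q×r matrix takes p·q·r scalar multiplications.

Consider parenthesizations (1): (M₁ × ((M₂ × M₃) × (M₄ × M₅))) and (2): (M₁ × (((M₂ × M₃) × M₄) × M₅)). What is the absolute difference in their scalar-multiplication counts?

Order (1) = (M₁ × ((M₂ × M₃) × (M₄ × M₅))): (M₂ × M₃): 44×9 by 9×74 → 44×74, cost 44·9·74 = 29304; (M₄ × M₅): 74×63 by 63×3 → 74×3, cost 74·63·3 = 13986; ((M₂ × M₃) × (M₄ × M₅)): 44×74 by 74×3 → 44×3, cost 44·74·3 = 9768; cumulative 53058; (M₁ × ((M₂ × M₃) × (M₄ × M₅))): 78×44 by 44×3 → 78×3, cost 78·44·3 = 10296; cumulative 63354. Total 63354.
Order (2) = (M₁ × (((M₂ × M₃) × M₄) × M₅)): (M₂ × M₃): 44×9 by 9×74 → 44×74, cost 44·9·74 = 29304; ((M₂ × M₃) × M₄): 44×74 by 74×63 → 44×63, cost 44·74·63 = 205128; cumulative 234432; (((M₂ × M₃) × M₄) × M₅): 44×63 by 63×3 → 44×3, cost 44·63·3 = 8316; cumulative 242748; (M₁ × (((M₂ × M₃) × M₄) × M₅)): 78×44 by 44×3 → 78×3, cost 78·44·3 = 10296; cumulative 253044. Total 253044.
Difference: |63354 − 253044| = 189690.

189690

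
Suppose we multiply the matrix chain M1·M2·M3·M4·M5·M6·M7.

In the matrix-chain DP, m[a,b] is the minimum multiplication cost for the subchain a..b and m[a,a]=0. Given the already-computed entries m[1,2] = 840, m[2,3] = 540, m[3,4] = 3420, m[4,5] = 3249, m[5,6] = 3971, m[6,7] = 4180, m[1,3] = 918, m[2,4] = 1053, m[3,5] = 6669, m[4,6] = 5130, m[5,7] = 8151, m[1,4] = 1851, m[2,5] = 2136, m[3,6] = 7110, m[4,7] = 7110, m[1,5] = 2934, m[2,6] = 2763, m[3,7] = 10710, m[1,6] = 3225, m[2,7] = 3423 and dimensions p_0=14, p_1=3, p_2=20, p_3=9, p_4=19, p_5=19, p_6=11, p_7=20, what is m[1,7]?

4263

m[1,7] = min over k∈[1,6] of m[1,k]+m[k+1,7]+p_{0}·p_k·p_{7}.
k=1: 0 + 3423 + 14·3·20 = 4263; k=2: 840 + 10710 + 14·20·20 = 17150; k=3: 918 + 7110 + 14·9·20 = 10548; k=4: 1851 + 8151 + 14·19·20 = 15322; k=5: 2934 + 4180 + 14·19·20 = 12434; k=6: 3225 + 0 + 14·11·20 = 6305.
Minimum: 4263 at k=1.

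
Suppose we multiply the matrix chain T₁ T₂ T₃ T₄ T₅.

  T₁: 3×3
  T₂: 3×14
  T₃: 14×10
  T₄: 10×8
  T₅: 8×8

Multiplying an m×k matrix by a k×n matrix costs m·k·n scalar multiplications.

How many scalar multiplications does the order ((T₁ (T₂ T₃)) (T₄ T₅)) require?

1390

(T₂ T₃): 3×14 by 14×10 → 3×10, cost 3·14·10 = 420
(T₁ (T₂ T₃)): 3×3 by 3×10 → 3×10, cost 3·3·10 = 90; cumulative 510
(T₄ T₅): 10×8 by 8×8 → 10×8, cost 10·8·8 = 640
((T₁ (T₂ T₃)) (T₄ T₅)): 3×10 by 10×8 → 3×8, cost 3·10·8 = 240; cumulative 1390
Total: 1390 scalar multiplications.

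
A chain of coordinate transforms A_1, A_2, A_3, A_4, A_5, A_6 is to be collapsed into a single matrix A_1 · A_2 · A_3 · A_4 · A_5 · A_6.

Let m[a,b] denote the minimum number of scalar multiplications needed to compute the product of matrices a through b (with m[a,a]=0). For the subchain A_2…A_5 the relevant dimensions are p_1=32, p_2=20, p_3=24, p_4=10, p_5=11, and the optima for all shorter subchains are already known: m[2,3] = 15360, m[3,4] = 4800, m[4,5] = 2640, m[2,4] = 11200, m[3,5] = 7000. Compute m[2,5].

14040

m[2,5] = min over k∈[2,4] of m[2,k]+m[k+1,5]+p_{1}·p_k·p_{5}.
k=2: 0 + 7000 + 32·20·11 = 14040; k=3: 15360 + 2640 + 32·24·11 = 26448; k=4: 11200 + 0 + 32·10·11 = 14720.
Minimum: 14040 at k=2.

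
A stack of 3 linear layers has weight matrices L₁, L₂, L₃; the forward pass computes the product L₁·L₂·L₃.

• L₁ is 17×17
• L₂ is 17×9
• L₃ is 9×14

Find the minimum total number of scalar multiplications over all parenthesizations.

Order (L₁·(L₂·L₃)): (L₂·L₃): 17×9 by 9×14 → 17×14, cost 17·9·14 = 2142; (L₁·(L₂·L₃)): 17×17 by 17×14 → 17×14, cost 17·17·14 = 4046; cumulative 6188. Total 6188.
Order ((L₁·L₂)·L₃): (L₁·L₂): 17×17 by 17×9 → 17×9, cost 17·17·9 = 2601; ((L₁·L₂)·L₃): 17×9 by 9×14 → 17×14, cost 17·9·14 = 2142; cumulative 4743. Total 4743.
Minimum: 4743.

4743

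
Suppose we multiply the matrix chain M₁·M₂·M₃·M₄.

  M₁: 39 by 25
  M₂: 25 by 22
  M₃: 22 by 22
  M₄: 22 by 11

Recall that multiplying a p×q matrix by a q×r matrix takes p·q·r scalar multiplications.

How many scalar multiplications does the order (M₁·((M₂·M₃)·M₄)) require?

(M₂·M₃): 25×22 by 22×22 → 25×22, cost 25·22·22 = 12100
((M₂·M₃)·M₄): 25×22 by 22×11 → 25×11, cost 25·22·11 = 6050; cumulative 18150
(M₁·((M₂·M₃)·M₄)): 39×25 by 25×11 → 39×11, cost 39·25·11 = 10725; cumulative 28875
Total: 28875 scalar multiplications.

28875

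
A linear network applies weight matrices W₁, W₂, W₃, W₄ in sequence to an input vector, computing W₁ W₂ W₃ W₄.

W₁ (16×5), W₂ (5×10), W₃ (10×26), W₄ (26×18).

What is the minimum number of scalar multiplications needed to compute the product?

Adjacent pairs: W₁W₂ = 16·5·10 = 800; W₂W₃ = 5·10·26 = 1300; W₃W₄ = 10·26·18 = 4680.
Length 3: W₁..W₃: k=1: 0+1300+16·5·26=3380; k=2: 800+0+16·10·26=4960 → min 3380 | W₂..W₄: k=2: 0+4680+5·10·18=5580; k=3: 1300+0+5·26·18=3640 → min 3640.
Length 4: W₁..W₄: k=1: 0+3640+16·5·18=5080; k=2: 800+4680+16·10·18=8360; k=3: 3380+0+16·26·18=10868 → min 5080.
Optimal order: (W₁ ((W₂ W₃) W₄)) with cost 5080.

5080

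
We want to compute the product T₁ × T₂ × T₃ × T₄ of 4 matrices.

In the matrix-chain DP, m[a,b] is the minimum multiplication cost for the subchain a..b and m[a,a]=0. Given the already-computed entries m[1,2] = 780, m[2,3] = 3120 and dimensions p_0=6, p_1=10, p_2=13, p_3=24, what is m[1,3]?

2652

m[1,3] = min over k∈[1,2] of m[1,k]+m[k+1,3]+p_{0}·p_k·p_{3}.
k=1: 0 + 3120 + 6·10·24 = 4560; k=2: 780 + 0 + 6·13·24 = 2652.
Minimum: 2652 at k=2.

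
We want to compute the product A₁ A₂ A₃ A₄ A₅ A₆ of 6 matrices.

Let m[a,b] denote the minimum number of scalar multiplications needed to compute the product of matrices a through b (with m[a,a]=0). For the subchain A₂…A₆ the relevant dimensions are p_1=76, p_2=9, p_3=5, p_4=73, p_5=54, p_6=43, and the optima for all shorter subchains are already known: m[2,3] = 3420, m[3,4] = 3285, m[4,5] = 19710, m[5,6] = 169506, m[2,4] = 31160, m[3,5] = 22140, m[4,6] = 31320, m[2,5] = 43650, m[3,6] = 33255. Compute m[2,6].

51080

m[2,6] = min over k∈[2,5] of m[2,k]+m[k+1,6]+p_{1}·p_k·p_{6}.
k=2: 0 + 33255 + 76·9·43 = 62667; k=3: 3420 + 31320 + 76·5·43 = 51080; k=4: 31160 + 169506 + 76·73·43 = 439230; k=5: 43650 + 0 + 76·54·43 = 220122.
Minimum: 51080 at k=3.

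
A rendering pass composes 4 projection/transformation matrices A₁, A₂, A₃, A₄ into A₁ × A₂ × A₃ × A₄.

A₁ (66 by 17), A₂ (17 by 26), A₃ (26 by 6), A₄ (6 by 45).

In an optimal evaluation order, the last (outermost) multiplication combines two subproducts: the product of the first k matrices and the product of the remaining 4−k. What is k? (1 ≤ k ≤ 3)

Adjacent pairs: A₁A₂ = 66·17·26 = 29172; A₂A₃ = 17·26·6 = 2652; A₃A₄ = 26·6·45 = 7020.
Length 3: A₁..A₃: k=1: 0+2652+66·17·6=9384; k=2: 29172+0+66·26·6=39468 → min 9384 | A₂..A₄: k=2: 0+7020+17·26·45=26910; k=3: 2652+0+17·6·45=7242 → min 7242.
Top-level splits: k=1: (A₁..A₁)·(A₂..A₄) → 0+7242+66·17·45 = 57732; k=2: (A₁..A₂)·(A₃..A₄) → 29172+7020+66·26·45 = 113412; k=3: (A₁..A₃)·(A₄..A₄) → 9384+0+66·6·45 = 27204.
Best split is after A₃, i.e. k = 3.

3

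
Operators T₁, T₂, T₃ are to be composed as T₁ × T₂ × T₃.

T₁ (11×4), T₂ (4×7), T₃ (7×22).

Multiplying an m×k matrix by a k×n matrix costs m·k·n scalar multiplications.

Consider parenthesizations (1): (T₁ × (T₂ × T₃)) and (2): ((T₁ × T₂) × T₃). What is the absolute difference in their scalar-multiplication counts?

418

Order (1) = (T₁ × (T₂ × T₃)): (T₂ × T₃): 4×7 by 7×22 → 4×22, cost 4·7·22 = 616; (T₁ × (T₂ × T₃)): 11×4 by 4×22 → 11×22, cost 11·4·22 = 968; cumulative 1584. Total 1584.
Order (2) = ((T₁ × T₂) × T₃): (T₁ × T₂): 11×4 by 4×7 → 11×7, cost 11·4·7 = 308; ((T₁ × T₂) × T₃): 11×7 by 7×22 → 11×22, cost 11·7·22 = 1694; cumulative 2002. Total 2002.
Difference: |1584 − 2002| = 418.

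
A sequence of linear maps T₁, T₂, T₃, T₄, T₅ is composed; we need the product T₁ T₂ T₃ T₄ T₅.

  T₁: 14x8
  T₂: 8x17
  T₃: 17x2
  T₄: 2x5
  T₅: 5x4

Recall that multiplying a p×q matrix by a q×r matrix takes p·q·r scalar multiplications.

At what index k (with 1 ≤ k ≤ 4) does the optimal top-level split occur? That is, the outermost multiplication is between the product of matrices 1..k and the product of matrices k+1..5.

3

Adjacent pairs: T₁T₂ = 14·8·17 = 1904; T₂T₃ = 8·17·2 = 272; T₃T₄ = 17·2·5 = 170; T₄T₅ = 2·5·4 = 40.
Length 3: T₁..T₃: k=1: 0+272+14·8·2=496; k=2: 1904+0+14·17·2=2380 → min 496 | T₂..T₄: k=2: 0+170+8·17·5=850; k=3: 272+0+8·2·5=352 → min 352 | T₃..T₅: k=3: 0+40+17·2·4=176; k=4: 170+0+17·5·4=510 → min 176.
Length 4: T₁..T₄: k=1: 0+352+14·8·5=912; k=2: 1904+170+14·17·5=3264; k=3: 496+0+14·2·5=636 → min 636 | T₂..T₅: k=2: 0+176+8·17·4=720; k=3: 272+40+8·2·4=376; k=4: 352+0+8·5·4=512 → min 376.
Top-level splits: k=1: (T₁..T₁)·(T₂..T₅) → 0+376+14·8·4 = 824; k=2: (T₁..T₂)·(T₃..T₅) → 1904+176+14·17·4 = 3032; k=3: (T₁..T₃)·(T₄..T₅) → 496+40+14·2·4 = 648; k=4: (T₁..T₄)·(T₅..T₅) → 636+0+14·5·4 = 916.
Best split is after T₃, i.e. k = 3.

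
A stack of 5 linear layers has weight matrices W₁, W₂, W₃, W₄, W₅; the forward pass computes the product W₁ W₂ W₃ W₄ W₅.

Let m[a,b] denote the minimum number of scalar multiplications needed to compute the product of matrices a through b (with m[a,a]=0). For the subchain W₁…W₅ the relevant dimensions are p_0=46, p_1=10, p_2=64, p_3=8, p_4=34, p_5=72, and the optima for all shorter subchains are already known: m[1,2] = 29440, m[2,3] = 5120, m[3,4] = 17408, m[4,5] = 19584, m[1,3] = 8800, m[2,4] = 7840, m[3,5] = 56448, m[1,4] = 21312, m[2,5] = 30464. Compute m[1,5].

m[1,5] = min over k∈[1,4] of m[1,k]+m[k+1,5]+p_{0}·p_k·p_{5}.
k=1: 0 + 30464 + 46·10·72 = 63584; k=2: 29440 + 56448 + 46·64·72 = 297856; k=3: 8800 + 19584 + 46·8·72 = 54880; k=4: 21312 + 0 + 46·34·72 = 133920.
Minimum: 54880 at k=3.

54880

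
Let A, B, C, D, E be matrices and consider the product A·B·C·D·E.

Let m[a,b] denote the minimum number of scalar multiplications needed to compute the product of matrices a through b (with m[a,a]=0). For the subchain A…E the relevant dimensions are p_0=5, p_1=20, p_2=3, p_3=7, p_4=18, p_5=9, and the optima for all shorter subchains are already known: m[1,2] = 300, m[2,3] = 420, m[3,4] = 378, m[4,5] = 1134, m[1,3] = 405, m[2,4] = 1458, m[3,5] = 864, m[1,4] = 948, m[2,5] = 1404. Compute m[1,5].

1299

m[1,5] = min over k∈[1,4] of m[1,k]+m[k+1,5]+p_{0}·p_k·p_{5}.
k=1: 0 + 1404 + 5·20·9 = 2304; k=2: 300 + 864 + 5·3·9 = 1299; k=3: 405 + 1134 + 5·7·9 = 1854; k=4: 948 + 0 + 5·18·9 = 1758.
Minimum: 1299 at k=2.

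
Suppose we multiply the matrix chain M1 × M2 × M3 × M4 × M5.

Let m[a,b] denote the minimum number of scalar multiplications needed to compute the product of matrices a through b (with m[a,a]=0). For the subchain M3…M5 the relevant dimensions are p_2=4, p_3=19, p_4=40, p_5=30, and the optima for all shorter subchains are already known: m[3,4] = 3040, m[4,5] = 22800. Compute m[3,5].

m[3,5] = min over k∈[3,4] of m[3,k]+m[k+1,5]+p_{2}·p_k·p_{5}.
k=3: 0 + 22800 + 4·19·30 = 25080; k=4: 3040 + 0 + 4·40·30 = 7840.
Minimum: 7840 at k=4.

7840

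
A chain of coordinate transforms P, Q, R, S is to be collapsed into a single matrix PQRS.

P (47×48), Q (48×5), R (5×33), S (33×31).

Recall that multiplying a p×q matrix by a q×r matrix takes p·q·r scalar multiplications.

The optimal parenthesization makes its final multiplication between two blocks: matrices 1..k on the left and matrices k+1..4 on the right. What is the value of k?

Adjacent pairs: PQ = 47·48·5 = 11280; QR = 48·5·33 = 7920; RS = 5·33·31 = 5115.
Length 3: P..R: k=1: 0+7920+47·48·33=82368; k=2: 11280+0+47·5·33=19035 → min 19035 | Q..S: k=2: 0+5115+48·5·31=12555; k=3: 7920+0+48·33·31=57024 → min 12555.
Top-level splits: k=1: (P..P)·(Q..S) → 0+12555+47·48·31 = 82491; k=2: (P..Q)·(R..S) → 11280+5115+47·5·31 = 23680; k=3: (P..R)·(S..S) → 19035+0+47·33·31 = 67116.
Best split is after Q, i.e. k = 2.

2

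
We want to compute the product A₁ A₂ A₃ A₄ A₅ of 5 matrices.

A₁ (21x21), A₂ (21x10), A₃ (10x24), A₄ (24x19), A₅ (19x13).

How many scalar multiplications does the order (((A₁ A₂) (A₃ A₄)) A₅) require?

18147

(A₁ A₂): 21×21 by 21×10 → 21×10, cost 21·21·10 = 4410
(A₃ A₄): 10×24 by 24×19 → 10×19, cost 10·24·19 = 4560
((A₁ A₂) (A₃ A₄)): 21×10 by 10×19 → 21×19, cost 21·10·19 = 3990; cumulative 12960
(((A₁ A₂) (A₃ A₄)) A₅): 21×19 by 19×13 → 21×13, cost 21·19·13 = 5187; cumulative 18147
Total: 18147 scalar multiplications.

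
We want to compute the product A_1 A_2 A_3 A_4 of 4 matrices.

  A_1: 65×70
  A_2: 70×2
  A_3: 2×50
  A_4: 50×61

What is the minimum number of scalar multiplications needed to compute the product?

23130

Adjacent pairs: A_1A_2 = 65·70·2 = 9100; A_2A_3 = 70·2·50 = 7000; A_3A_4 = 2·50·61 = 6100.
Length 3: A_1..A_3: k=1: 0+7000+65·70·50=234500; k=2: 9100+0+65·2·50=15600 → min 15600 | A_2..A_4: k=2: 0+6100+70·2·61=14640; k=3: 7000+0+70·50·61=220500 → min 14640.
Length 4: A_1..A_4: k=1: 0+14640+65·70·61=292190; k=2: 9100+6100+65·2·61=23130; k=3: 15600+0+65·50·61=213850 → min 23130.
Optimal order: ((A_1 A_2) (A_3 A_4)) with cost 23130.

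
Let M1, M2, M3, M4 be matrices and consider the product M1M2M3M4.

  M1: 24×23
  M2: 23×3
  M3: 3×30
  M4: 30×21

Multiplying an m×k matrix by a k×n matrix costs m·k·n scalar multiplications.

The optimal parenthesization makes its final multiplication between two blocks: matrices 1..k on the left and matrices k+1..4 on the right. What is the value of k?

Adjacent pairs: M1M2 = 24·23·3 = 1656; M2M3 = 23·3·30 = 2070; M3M4 = 3·30·21 = 1890.
Length 3: M1..M3: k=1: 0+2070+24·23·30=18630; k=2: 1656+0+24·3·30=3816 → min 3816 | M2..M4: k=2: 0+1890+23·3·21=3339; k=3: 2070+0+23·30·21=16560 → min 3339.
Top-level splits: k=1: (M1..M1)·(M2..M4) → 0+3339+24·23·21 = 14931; k=2: (M1..M2)·(M3..M4) → 1656+1890+24·3·21 = 5058; k=3: (M1..M3)·(M4..M4) → 3816+0+24·30·21 = 18936.
Best split is after M2, i.e. k = 2.

2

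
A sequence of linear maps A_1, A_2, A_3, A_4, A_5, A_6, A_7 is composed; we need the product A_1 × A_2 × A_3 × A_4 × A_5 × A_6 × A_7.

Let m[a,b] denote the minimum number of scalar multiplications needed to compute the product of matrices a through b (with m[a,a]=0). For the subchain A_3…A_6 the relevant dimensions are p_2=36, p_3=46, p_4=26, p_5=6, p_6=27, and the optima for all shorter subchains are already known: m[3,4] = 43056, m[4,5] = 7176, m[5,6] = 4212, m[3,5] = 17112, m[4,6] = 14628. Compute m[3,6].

22944

m[3,6] = min over k∈[3,5] of m[3,k]+m[k+1,6]+p_{2}·p_k·p_{6}.
k=3: 0 + 14628 + 36·46·27 = 59340; k=4: 43056 + 4212 + 36·26·27 = 72540; k=5: 17112 + 0 + 36·6·27 = 22944.
Minimum: 22944 at k=5.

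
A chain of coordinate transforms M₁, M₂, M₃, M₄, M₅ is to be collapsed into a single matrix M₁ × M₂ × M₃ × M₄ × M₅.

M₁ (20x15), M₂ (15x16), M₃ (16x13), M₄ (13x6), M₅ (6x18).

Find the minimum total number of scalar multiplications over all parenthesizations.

6648

Adjacent pairs: M₁M₂ = 20·15·16 = 4800; M₂M₃ = 15·16·13 = 3120; M₃M₄ = 16·13·6 = 1248; M₄M₅ = 13·6·18 = 1404.
Length 3: M₁..M₃: k=1: 0+3120+20·15·13=7020; k=2: 4800+0+20·16·13=8960 → min 7020 | M₂..M₄: k=2: 0+1248+15·16·6=2688; k=3: 3120+0+15·13·6=4290 → min 2688 | M₃..M₅: k=3: 0+1404+16·13·18=5148; k=4: 1248+0+16·6·18=2976 → min 2976.
Length 4: M₁..M₄: k=1: 0+2688+20·15·6=4488; k=2: 4800+1248+20·16·6=7968; k=3: 7020+0+20·13·6=8580 → min 4488 | M₂..M₅: k=2: 0+2976+15·16·18=7296; k=3: 3120+1404+15·13·18=8034; k=4: 2688+0+15·6·18=4308 → min 4308.
Length 5: M₁..M₅: k=1: 0+4308+20·15·18=9708; k=2: 4800+2976+20·16·18=13536; k=3: 7020+1404+20·13·18=13104; k=4: 4488+0+20·6·18=6648 → min 6648.
Optimal order: ((M₁ × (M₂ × (M₃ × M₄))) × M₅) with cost 6648.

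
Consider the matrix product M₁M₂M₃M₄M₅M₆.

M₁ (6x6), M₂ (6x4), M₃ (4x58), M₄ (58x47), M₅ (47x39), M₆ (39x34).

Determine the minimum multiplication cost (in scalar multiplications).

24500

Adjacent pairs: M₁M₂ = 6·6·4 = 144; M₂M₃ = 6·4·58 = 1392; M₃M₄ = 4·58·47 = 10904; M₄M₅ = 58·47·39 = 106314; M₅M₆ = 47·39·34 = 62322.
Length 3: M₁..M₃: k=1: 0+1392+6·6·58=3480; k=2: 144+0+6·4·58=1536 → min 1536 | M₂..M₄: k=2: 0+10904+6·4·47=12032; k=3: 1392+0+6·58·47=17748 → min 12032 | M₃..M₅: k=3: 0+106314+4·58·39=115362; k=4: 10904+0+4·47·39=18236 → min 18236 | M₄..M₆: k=4: 0+62322+58·47·34=155006; k=5: 106314+0+58·39·34=183222 → min 155006.
Length 4: M₁..M₄: k=1: 0+12032+6·6·47=13724; k=2: 144+10904+6·4·47=12176; k=3: 1536+0+6·58·47=17892 → min 12176 | M₂..M₅: k=2: 0+18236+6·4·39=19172; k=3: 1392+106314+6·58·39=121278; k=4: 12032+0+6·47·39=23030 → min 19172 | M₃..M₆: k=3: 0+155006+4·58·34=162894; k=4: 10904+62322+4·47·34=79618; k=5: 18236+0+4·39·34=23540 → min 23540.
Length 5: M₁..M₅: k=1: 0+19172+6·6·39=20576; k=2: 144+18236+6·4·39=19316; k=3: 1536+106314+6·58·39=121422; k=4: 12176+0+6·47·39=23174 → min 19316 | M₂..M₆: k=2: 0+23540+6·4·34=24356; k=3: 1392+155006+6·58·34=168230; k=4: 12032+62322+6·47·34=83942; k=5: 19172+0+6·39·34=27128 → min 24356.
Length 6: M₁..M₆: k=1: 0+24356+6·6·34=25580; k=2: 144+23540+6·4·34=24500; k=3: 1536+155006+6·58·34=168374; k=4: 12176+62322+6·47·34=84086; k=5: 19316+0+6·39·34=27272 → min 24500.
Optimal order: ((M₁M₂)(((M₃M₄)M₅)M₆)) with cost 24500.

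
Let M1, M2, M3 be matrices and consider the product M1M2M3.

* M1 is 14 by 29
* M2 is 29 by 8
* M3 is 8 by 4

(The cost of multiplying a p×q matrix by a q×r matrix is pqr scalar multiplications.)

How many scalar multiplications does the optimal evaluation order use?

2552

Order (M1(M2M3)): (M2M3): 29×8 by 8×4 → 29×4, cost 29·8·4 = 928; (M1(M2M3)): 14×29 by 29×4 → 14×4, cost 14·29·4 = 1624; cumulative 2552. Total 2552.
Order ((M1M2)M3): (M1M2): 14×29 by 29×8 → 14×8, cost 14·29·8 = 3248; ((M1M2)M3): 14×8 by 8×4 → 14×4, cost 14·8·4 = 448; cumulative 3696. Total 3696.
Minimum: 2552.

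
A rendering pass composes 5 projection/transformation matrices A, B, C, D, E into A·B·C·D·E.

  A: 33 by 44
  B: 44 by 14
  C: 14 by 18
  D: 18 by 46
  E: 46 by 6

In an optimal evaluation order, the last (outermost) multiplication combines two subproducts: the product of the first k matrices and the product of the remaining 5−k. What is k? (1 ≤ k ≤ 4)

1

Adjacent pairs: AB = 33·44·14 = 20328; BC = 44·14·18 = 11088; CD = 14·18·46 = 11592; DE = 18·46·6 = 4968.
Length 3: A..C: k=1: 0+11088+33·44·18=37224; k=2: 20328+0+33·14·18=28644 → min 28644 | B..D: k=2: 0+11592+44·14·46=39928; k=3: 11088+0+44·18·46=47520 → min 39928 | C..E: k=3: 0+4968+14·18·6=6480; k=4: 11592+0+14·46·6=15456 → min 6480.
Length 4: A..D: k=1: 0+39928+33·44·46=106720; k=2: 20328+11592+33·14·46=53172; k=3: 28644+0+33·18·46=55968 → min 53172 | B..E: k=2: 0+6480+44·14·6=10176; k=3: 11088+4968+44·18·6=20808; k=4: 39928+0+44·46·6=52072 → min 10176.
Top-level splits: k=1: (A..A)·(B..E) → 0+10176+33·44·6 = 18888; k=2: (A..B)·(C..E) → 20328+6480+33·14·6 = 29580; k=3: (A..C)·(D..E) → 28644+4968+33·18·6 = 37176; k=4: (A..D)·(E..E) → 53172+0+33·46·6 = 62280.
Best split is after A, i.e. k = 1.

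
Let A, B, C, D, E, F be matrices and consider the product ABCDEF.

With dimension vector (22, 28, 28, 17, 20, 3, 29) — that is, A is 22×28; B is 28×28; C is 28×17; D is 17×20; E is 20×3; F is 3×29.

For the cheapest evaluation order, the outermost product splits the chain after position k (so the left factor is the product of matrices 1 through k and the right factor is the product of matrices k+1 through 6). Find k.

Adjacent pairs: AB = 22·28·28 = 17248; BC = 28·28·17 = 13328; CD = 28·17·20 = 9520; DE = 17·20·3 = 1020; EF = 20·3·29 = 1740.
Length 3: A..C: k=1: 0+13328+22·28·17=23800; k=2: 17248+0+22·28·17=27720 → min 23800 | B..D: k=2: 0+9520+28·28·20=25200; k=3: 13328+0+28·17·20=22848 → min 22848 | C..E: k=3: 0+1020+28·17·3=2448; k=4: 9520+0+28·20·3=11200 → min 2448 | D..F: k=4: 0+1740+17·20·29=11600; k=5: 1020+0+17·3·29=2499 → min 2499.
Length 4: A..D: k=1: 0+22848+22·28·20=35168; k=2: 17248+9520+22·28·20=39088; k=3: 23800+0+22·17·20=31280 → min 31280 | B..E: k=2: 0+2448+28·28·3=4800; k=3: 13328+1020+28·17·3=15776; k=4: 22848+0+28·20·3=24528 → min 4800 | C..F: k=3: 0+2499+28·17·29=16303; k=4: 9520+1740+28·20·29=27500; k=5: 2448+0+28·3·29=4884 → min 4884.
Length 5: A..E: k=1: 0+4800+22·28·3=6648; k=2: 17248+2448+22·28·3=21544; k=3: 23800+1020+22·17·3=25942; k=4: 31280+0+22·20·3=32600 → min 6648 | B..F: k=2: 0+4884+28·28·29=27620; k=3: 13328+2499+28·17·29=29631; k=4: 22848+1740+28·20·29=40828; k=5: 4800+0+28·3·29=7236 → min 7236.
Top-level splits: k=1: (A..A)·(B..F) → 0+7236+22·28·29 = 25100; k=2: (A..B)·(C..F) → 17248+4884+22·28·29 = 39996; k=3: (A..C)·(D..F) → 23800+2499+22·17·29 = 37145; k=4: (A..D)·(E..F) → 31280+1740+22·20·29 = 45780; k=5: (A..E)·(F..F) → 6648+0+22·3·29 = 8562.
Best split is after E, i.e. k = 5.

5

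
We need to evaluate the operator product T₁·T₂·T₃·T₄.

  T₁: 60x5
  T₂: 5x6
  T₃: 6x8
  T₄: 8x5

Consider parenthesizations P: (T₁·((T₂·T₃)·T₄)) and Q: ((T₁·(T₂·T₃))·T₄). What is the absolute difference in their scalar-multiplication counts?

Order P = (T₁·((T₂·T₃)·T₄)): (T₂·T₃): 5×6 by 6×8 → 5×8, cost 5·6·8 = 240; ((T₂·T₃)·T₄): 5×8 by 8×5 → 5×5, cost 5·8·5 = 200; cumulative 440; (T₁·((T₂·T₃)·T₄)): 60×5 by 5×5 → 60×5, cost 60·5·5 = 1500; cumulative 1940. Total 1940.
Order Q = ((T₁·(T₂·T₃))·T₄): (T₂·T₃): 5×6 by 6×8 → 5×8, cost 5·6·8 = 240; (T₁·(T₂·T₃)): 60×5 by 5×8 → 60×8, cost 60·5·8 = 2400; cumulative 2640; ((T₁·(T₂·T₃))·T₄): 60×8 by 8×5 → 60×5, cost 60·8·5 = 2400; cumulative 5040. Total 5040.
Difference: |1940 − 5040| = 3100.

3100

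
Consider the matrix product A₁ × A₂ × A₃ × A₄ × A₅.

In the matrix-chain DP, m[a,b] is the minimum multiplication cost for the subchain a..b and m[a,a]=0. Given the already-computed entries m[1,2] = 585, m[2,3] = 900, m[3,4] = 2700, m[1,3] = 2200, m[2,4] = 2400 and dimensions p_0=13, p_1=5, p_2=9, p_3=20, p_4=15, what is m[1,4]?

m[1,4] = min over k∈[1,3] of m[1,k]+m[k+1,4]+p_{0}·p_k·p_{4}.
k=1: 0 + 2400 + 13·5·15 = 3375; k=2: 585 + 2700 + 13·9·15 = 5040; k=3: 2200 + 0 + 13·20·15 = 6100.
Minimum: 3375 at k=1.

3375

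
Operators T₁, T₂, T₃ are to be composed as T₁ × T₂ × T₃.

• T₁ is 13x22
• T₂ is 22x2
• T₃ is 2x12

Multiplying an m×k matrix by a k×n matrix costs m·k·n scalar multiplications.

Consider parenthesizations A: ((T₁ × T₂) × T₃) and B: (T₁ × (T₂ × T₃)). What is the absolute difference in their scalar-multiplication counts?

3076

Order A = ((T₁ × T₂) × T₃): (T₁ × T₂): 13×22 by 22×2 → 13×2, cost 13·22·2 = 572; ((T₁ × T₂) × T₃): 13×2 by 2×12 → 13×12, cost 13·2·12 = 312; cumulative 884. Total 884.
Order B = (T₁ × (T₂ × T₃)): (T₂ × T₃): 22×2 by 2×12 → 22×12, cost 22·2·12 = 528; (T₁ × (T₂ × T₃)): 13×22 by 22×12 → 13×12, cost 13·22·12 = 3432; cumulative 3960. Total 3960.
Difference: |884 − 3960| = 3076.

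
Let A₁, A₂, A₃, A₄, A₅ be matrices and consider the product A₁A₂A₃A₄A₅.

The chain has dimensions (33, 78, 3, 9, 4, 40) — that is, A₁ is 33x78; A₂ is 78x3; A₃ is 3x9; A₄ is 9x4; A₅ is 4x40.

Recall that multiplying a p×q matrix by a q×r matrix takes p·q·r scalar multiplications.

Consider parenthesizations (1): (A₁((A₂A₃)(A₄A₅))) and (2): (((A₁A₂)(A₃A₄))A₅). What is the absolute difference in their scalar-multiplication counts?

121080

Order (1) = (A₁((A₂A₃)(A₄A₅))): (A₂A₃): 78×3 by 3×9 → 78×9, cost 78·3·9 = 2106; (A₄A₅): 9×4 by 4×40 → 9×40, cost 9·4·40 = 1440; ((A₂A₃)(A₄A₅)): 78×9 by 9×40 → 78×40, cost 78·9·40 = 28080; cumulative 31626; (A₁((A₂A₃)(A₄A₅))): 33×78 by 78×40 → 33×40, cost 33·78·40 = 102960; cumulative 134586. Total 134586.
Order (2) = (((A₁A₂)(A₃A₄))A₅): (A₁A₂): 33×78 by 78×3 → 33×3, cost 33·78·3 = 7722; (A₃A₄): 3×9 by 9×4 → 3×4, cost 3·9·4 = 108; ((A₁A₂)(A₃A₄)): 33×3 by 3×4 → 33×4, cost 33·3·4 = 396; cumulative 8226; (((A₁A₂)(A₃A₄))A₅): 33×4 by 4×40 → 33×40, cost 33·4·40 = 5280; cumulative 13506. Total 13506.
Difference: |134586 − 13506| = 121080.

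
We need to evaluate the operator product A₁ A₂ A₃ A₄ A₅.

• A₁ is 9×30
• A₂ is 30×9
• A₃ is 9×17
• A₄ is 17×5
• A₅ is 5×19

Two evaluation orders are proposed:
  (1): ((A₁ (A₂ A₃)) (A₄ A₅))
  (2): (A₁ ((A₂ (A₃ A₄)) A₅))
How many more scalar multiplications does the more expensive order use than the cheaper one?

3607

Order (1) = ((A₁ (A₂ A₃)) (A₄ A₅)): (A₂ A₃): 30×9 by 9×17 → 30×17, cost 30·9·17 = 4590; (A₁ (A₂ A₃)): 9×30 by 30×17 → 9×17, cost 9·30·17 = 4590; cumulative 9180; (A₄ A₅): 17×5 by 5×19 → 17×19, cost 17·5·19 = 1615; ((A₁ (A₂ A₃)) (A₄ A₅)): 9×17 by 17×19 → 9×19, cost 9·17·19 = 2907; cumulative 13702. Total 13702.
Order (2) = (A₁ ((A₂ (A₃ A₄)) A₅)): (A₃ A₄): 9×17 by 17×5 → 9×5, cost 9·17·5 = 765; (A₂ (A₃ A₄)): 30×9 by 9×5 → 30×5, cost 30·9·5 = 1350; cumulative 2115; ((A₂ (A₃ A₄)) A₅): 30×5 by 5×19 → 30×19, cost 30·5·19 = 2850; cumulative 4965; (A₁ ((A₂ (A₃ A₄)) A₅)): 9×30 by 30×19 → 9×19, cost 9·30·19 = 5130; cumulative 10095. Total 10095.
Difference: |13702 − 10095| = 3607.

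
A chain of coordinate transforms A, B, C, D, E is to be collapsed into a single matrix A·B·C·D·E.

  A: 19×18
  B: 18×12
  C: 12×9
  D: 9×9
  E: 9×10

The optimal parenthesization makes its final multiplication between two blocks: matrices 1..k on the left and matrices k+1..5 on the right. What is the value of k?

Adjacent pairs: AB = 19·18·12 = 4104; BC = 18·12·9 = 1944; CD = 12·9·9 = 972; DE = 9·9·10 = 810.
Length 3: A..C: k=1: 0+1944+19·18·9=5022; k=2: 4104+0+19·12·9=6156 → min 5022 | B..D: k=2: 0+972+18·12·9=2916; k=3: 1944+0+18·9·9=3402 → min 2916 | C..E: k=3: 0+810+12·9·10=1890; k=4: 972+0+12·9·10=2052 → min 1890.
Length 4: A..D: k=1: 0+2916+19·18·9=5994; k=2: 4104+972+19·12·9=7128; k=3: 5022+0+19·9·9=6561 → min 5994 | B..E: k=2: 0+1890+18·12·10=4050; k=3: 1944+810+18·9·10=4374; k=4: 2916+0+18·9·10=4536 → min 4050.
Top-level splits: k=1: (A..A)·(B..E) → 0+4050+19·18·10 = 7470; k=2: (A..B)·(C..E) → 4104+1890+19·12·10 = 8274; k=3: (A..C)·(D..E) → 5022+810+19·9·10 = 7542; k=4: (A..D)·(E..E) → 5994+0+19·9·10 = 7704.
Best split is after A, i.e. k = 1.

1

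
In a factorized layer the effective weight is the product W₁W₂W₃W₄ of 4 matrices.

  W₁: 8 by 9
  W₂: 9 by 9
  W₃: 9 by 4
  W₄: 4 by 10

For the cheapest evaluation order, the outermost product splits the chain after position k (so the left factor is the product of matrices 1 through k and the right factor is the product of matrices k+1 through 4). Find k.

Adjacent pairs: W₁W₂ = 8·9·9 = 648; W₂W₃ = 9·9·4 = 324; W₃W₄ = 9·4·10 = 360.
Length 3: W₁..W₃: k=1: 0+324+8·9·4=612; k=2: 648+0+8·9·4=936 → min 612 | W₂..W₄: k=2: 0+360+9·9·10=1170; k=3: 324+0+9·4·10=684 → min 684.
Top-level splits: k=1: (W₁..W₁)·(W₂..W₄) → 0+684+8·9·10 = 1404; k=2: (W₁..W₂)·(W₃..W₄) → 648+360+8·9·10 = 1728; k=3: (W₁..W₃)·(W₄..W₄) → 612+0+8·4·10 = 932.
Best split is after W₃, i.e. k = 3.

3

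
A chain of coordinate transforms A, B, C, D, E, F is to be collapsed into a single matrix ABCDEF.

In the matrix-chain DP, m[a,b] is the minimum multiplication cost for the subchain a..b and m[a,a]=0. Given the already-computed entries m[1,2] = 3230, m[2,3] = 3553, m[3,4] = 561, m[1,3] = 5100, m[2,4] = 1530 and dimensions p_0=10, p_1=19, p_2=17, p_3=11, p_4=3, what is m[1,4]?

m[1,4] = min over k∈[1,3] of m[1,k]+m[k+1,4]+p_{0}·p_k·p_{4}.
k=1: 0 + 1530 + 10·19·3 = 2100; k=2: 3230 + 561 + 10·17·3 = 4301; k=3: 5100 + 0 + 10·11·3 = 5430.
Minimum: 2100 at k=1.

2100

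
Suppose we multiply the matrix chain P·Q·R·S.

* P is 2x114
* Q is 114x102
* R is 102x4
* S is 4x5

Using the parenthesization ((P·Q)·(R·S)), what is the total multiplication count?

26316

(P·Q): 2×114 by 114×102 → 2×102, cost 2·114·102 = 23256
(R·S): 102×4 by 4×5 → 102×5, cost 102·4·5 = 2040
((P·Q)·(R·S)): 2×102 by 102×5 → 2×5, cost 2·102·5 = 1020; cumulative 26316
Total: 26316 scalar multiplications.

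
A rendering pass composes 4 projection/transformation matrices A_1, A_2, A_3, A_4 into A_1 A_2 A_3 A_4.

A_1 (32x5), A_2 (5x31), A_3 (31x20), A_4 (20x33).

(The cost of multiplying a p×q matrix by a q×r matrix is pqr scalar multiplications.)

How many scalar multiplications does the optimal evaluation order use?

Adjacent pairs: A_1A_2 = 32·5·31 = 4960; A_2A_3 = 5·31·20 = 3100; A_3A_4 = 31·20·33 = 20460.
Length 3: A_1..A_3: k=1: 0+3100+32·5·20=6300; k=2: 4960+0+32·31·20=24800 → min 6300 | A_2..A_4: k=2: 0+20460+5·31·33=25575; k=3: 3100+0+5·20·33=6400 → min 6400.
Length 4: A_1..A_4: k=1: 0+6400+32·5·33=11680; k=2: 4960+20460+32·31·33=58156; k=3: 6300+0+32·20·33=27420 → min 11680.
Optimal order: (A_1 ((A_2 A_3) A_4)) with cost 11680.

11680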